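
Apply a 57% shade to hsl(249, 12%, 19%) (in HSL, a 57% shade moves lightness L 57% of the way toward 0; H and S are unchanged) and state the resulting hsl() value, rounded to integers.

L moves 57% from 19 toward 0: 19 − 10.83 = 8.17 → 8.
H and S are unchanged.

hsl(249, 12%, 8%)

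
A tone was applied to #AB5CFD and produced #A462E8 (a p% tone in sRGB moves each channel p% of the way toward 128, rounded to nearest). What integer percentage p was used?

17%

#AB5CFD is rgb(171, 92, 253); #A462E8 is rgb(164, 98, 232).
On the B channel (widest range): 232 ≈ 253 + (p/100)(128 − 253), so p ≈ 100×(232 − 253)/(128 − 253) = -2100/-125 = 16.80.
p = 17 reproduces all three channels after rounding.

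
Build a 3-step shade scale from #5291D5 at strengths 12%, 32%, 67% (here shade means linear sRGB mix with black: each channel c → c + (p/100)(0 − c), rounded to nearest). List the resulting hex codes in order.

#4880BB, #386391, #1B3046

#5291D5 is rgb(82, 145, 213).
12%: (82 − 9.84 = 72.16→72, 145 − 17.4 = 127.6→128, 213 − 25.56 = 187.44→187) → #4880BB
32%: (82 − 26.24 = 55.76→56, 145 − 46.4 = 98.6→99, 213 − 68.16 = 144.84→145) → #386391
67%: (82 − 54.94 = 27.06→27, 145 − 97.15 = 47.85→48, 213 − 142.71 = 70.29→70) → #1B3046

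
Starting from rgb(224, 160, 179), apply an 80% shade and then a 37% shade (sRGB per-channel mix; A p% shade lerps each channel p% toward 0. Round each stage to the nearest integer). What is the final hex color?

#1C1417

Lerp each channel 80% toward 0:
  R: 224 − 179.2 = 44.8 → 45
  G: 160 + 0.8×(0−160) = 160 − 128 = 32 → 32
  B: 179 + 0.8×(0−179) = 179 − 143.2 = 35.8 → 36
After the shade: rgb(45, 32, 36) = #2D2024.
A 37% shade moves each channel 37% toward 0:
  R: 45 − 16.65 = 28.35 → 28
  G: 32 − 11.84 = 20.16 → 20
  B: 36 − 13.32 = 22.68 → 23
rgb(28, 20, 23) = #1C1417.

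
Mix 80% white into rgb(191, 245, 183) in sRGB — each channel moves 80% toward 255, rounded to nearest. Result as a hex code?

#f2fdf1

Per channel, c → c + 0.8(255 − c):
  R: 191 + 0.8×(255−191) = 191 + 51.2 = 242.2 → 242
  G: 245 + 0.8×(255−245) = 245 + 8 = 253 → 253
  B: 183 + 0.8×(255−183) = 183 + 57.6 = 240.6 → 241
rgb(242, 253, 241) = #f2fdf1.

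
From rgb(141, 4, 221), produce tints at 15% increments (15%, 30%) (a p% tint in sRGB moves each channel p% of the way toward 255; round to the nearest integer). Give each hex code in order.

#9E2AE2, #AF4FE7

15%: (141 + 17.1 = 158.1→158, 4 + 37.65 = 41.65→42, 221 + 5.1 = 226.1→226) → #9E2AE2
30%: (141 + 34.2 = 175.2→175, 4 + 75.3 = 79.3→79, 221 + 10.2 = 231.2→231) → #AF4FE7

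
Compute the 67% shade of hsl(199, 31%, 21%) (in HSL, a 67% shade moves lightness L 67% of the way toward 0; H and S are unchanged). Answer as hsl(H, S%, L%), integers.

hsl(199, 31%, 7%)

L moves 67% from 21 toward 0: 21 − 14.07 = 6.93 → 7.
H and S are unchanged.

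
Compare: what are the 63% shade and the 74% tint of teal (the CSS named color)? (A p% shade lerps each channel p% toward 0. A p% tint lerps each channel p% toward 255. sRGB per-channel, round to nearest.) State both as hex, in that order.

#002F2F, #BDDEDE

CSS teal is rgb(0, 128, 128).
63% shade:
  R: 0 + 0 = 0 → 0
  G: 128 − 80.64 = 47.36 → 47
  B: 128 + 0.63×(0−128) = 128 − 80.64 = 47.36 → 47
  → #002F2F
74% tint:
  R: 0 + 0.74×(255−0) = 0 + 188.7 = 188.7 → 189
  G: 128 + 93.98 = 221.98 → 222
  B: 128 + 0.74×(255−128) = 128 + 93.98 = 221.98 → 222
  → #BDDEDE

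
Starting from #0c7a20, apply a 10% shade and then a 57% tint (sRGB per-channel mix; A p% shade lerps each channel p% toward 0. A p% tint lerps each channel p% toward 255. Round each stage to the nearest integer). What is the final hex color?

#96c19e

#0c7a20 is rgb(12, 122, 32).
Lerp each channel 10% toward 0:
  R: 12 − 1.2 = 10.8 → 11
  G: 122 + 0.1×(0−122) = 122 − 12.2 = 109.8 → 110
  B: 32 + 0.1×(0−32) = 32 − 3.2 = 28.8 → 29
After the shade: rgb(11, 110, 29) = #0b6e1d.
A 57% tint moves each channel 57% toward 255:
  R: 11 + 139.08 = 150.08 → 150
  G: 110 + 0.57×(255−110) = 110 + 82.65 = 192.65 → 193
  B: 29 + 0.57×(255−29) = 29 + 128.82 = 157.82 → 158
rgb(150, 193, 158) = #96c19e.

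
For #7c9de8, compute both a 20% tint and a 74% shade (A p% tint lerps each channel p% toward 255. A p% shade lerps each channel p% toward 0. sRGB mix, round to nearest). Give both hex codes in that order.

#7c9de8 is rgb(124, 157, 232).
20% tint:
  R: 124 + 0.2×(255−124) = 124 + 26.2 = 150.2 → 150
  G: 157 + 19.6 = 176.6 → 177
  B: 232 + 4.6 = 236.6 → 237
  → #96b1ed
74% shade:
  R: 124 − 91.76 = 32.24 → 32
  G: 157 − 116.18 = 40.82 → 41
  B: 232 − 171.68 = 60.32 → 60
  → #20293c

#96b1ed, #20293c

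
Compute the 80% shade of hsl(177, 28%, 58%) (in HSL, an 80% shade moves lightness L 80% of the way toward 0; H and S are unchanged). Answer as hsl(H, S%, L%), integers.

hsl(177, 28%, 12%)

L moves 80% from 58 toward 0: 58 − 46.4 = 11.6 → 12.
H and S are unchanged.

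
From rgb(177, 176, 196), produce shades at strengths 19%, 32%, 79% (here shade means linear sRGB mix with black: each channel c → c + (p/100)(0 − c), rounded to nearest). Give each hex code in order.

19%: (177 − 33.63 = 143.37→143, 176 − 33.44 = 142.56→143, 196 − 37.24 = 158.76→159) → #8F8F9F
32%: (177 − 56.64 = 120.36→120, 176 − 56.32 = 119.68→120, 196 − 62.72 = 133.28→133) → #787885
79%: (177 − 139.83 = 37.17→37, 176 − 139.04 = 36.96→37, 196 − 154.84 = 41.16→41) → #252529

#8F8F9F, #787885, #252529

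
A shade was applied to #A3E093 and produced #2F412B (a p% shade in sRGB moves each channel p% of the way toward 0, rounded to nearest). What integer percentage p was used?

#A3E093 is rgb(163, 224, 147); #2F412B is rgb(47, 65, 43).
On the G channel (widest range): 65 ≈ 224 + (p/100)(0 − 224), so p ≈ 100×(65 − 224)/(0 − 224) = -15900/-224 = 70.98.
p = 71 reproduces all three channels after rounding.

71%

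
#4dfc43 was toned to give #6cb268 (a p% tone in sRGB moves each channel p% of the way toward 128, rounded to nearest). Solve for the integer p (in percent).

60%

#4dfc43 is rgb(77, 252, 67); #6cb268 is rgb(108, 178, 104).
On the G channel (widest range): 178 ≈ 252 + (p/100)(128 − 252), so p ≈ 100×(178 − 252)/(128 − 252) = -7400/-124 = 59.68.
p = 60 reproduces all three channels after rounding.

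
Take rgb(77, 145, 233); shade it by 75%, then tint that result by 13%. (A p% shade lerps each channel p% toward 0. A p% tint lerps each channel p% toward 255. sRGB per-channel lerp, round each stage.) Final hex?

#324054

Per channel, c → c + 0.75(0 − c):
  R: 77 − 57.75 = 19.25 → 19
  G: 145 − 108.75 = 36.25 → 36
  B: 233 + 0.75×(0−233) = 233 − 174.75 = 58.25 → 58
After the shade: rgb(19, 36, 58) = #13243A.
Per channel, c → c + 0.13(255 − c):
  R: 19 + 0.13×(255−19) = 19 + 30.68 = 49.68 → 50
  G: 36 + 28.47 = 64.47 → 64
  B: 58 + 0.13×(255−58) = 58 + 25.61 = 83.61 → 84
rgb(50, 64, 84) = #324054.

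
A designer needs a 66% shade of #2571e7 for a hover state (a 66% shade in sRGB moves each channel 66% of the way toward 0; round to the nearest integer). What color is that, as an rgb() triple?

rgb(13, 38, 79)

#2571e7 is rgb(37, 113, 231).
Per channel, c → c + 0.66(0 − c):
  R: 37 + 0.66×(0−37) = 37 − 24.42 = 12.58 → 13
  G: 113 + 0.66×(0−113) = 113 − 74.58 = 38.42 → 38
  B: 231 + 0.66×(0−231) = 231 − 152.46 = 78.54 → 79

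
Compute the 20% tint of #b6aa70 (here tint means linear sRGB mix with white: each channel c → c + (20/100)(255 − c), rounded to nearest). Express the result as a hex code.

#b6aa70 is rgb(182, 170, 112).
Lerp each channel 20% toward 255:
  R: 182 + 0.2×(255−182) = 182 + 14.6 = 196.6 → 197
  G: 170 + 17 = 187 → 187
  B: 112 + 0.2×(255−112) = 112 + 28.6 = 140.6 → 141
rgb(197, 187, 141) = #c5bb8d.

#c5bb8d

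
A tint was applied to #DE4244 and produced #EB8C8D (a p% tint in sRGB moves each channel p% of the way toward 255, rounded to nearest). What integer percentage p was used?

39%

#DE4244 is rgb(222, 66, 68); #EB8C8D is rgb(235, 140, 141).
On the G channel (widest range): 140 ≈ 66 + (p/100)(255 − 66), so p ≈ 100×(140 − 66)/(255 − 66) = 7400/189 = 39.15.
p = 39 reproduces all three channels after rounding.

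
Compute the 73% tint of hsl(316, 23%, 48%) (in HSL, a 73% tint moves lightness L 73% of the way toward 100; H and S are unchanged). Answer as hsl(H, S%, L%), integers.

hsl(316, 23%, 86%)

L moves 73% from 48 toward 100: 48 + 37.96 = 85.96 → 86.
H and S are unchanged.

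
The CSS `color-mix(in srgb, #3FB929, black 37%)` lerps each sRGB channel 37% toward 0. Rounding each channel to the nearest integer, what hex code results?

#28751A

#3FB929 is rgb(63, 185, 41).
Lerp each channel 37% toward 0:
  R: 63 + 0.37×(0−63) = 63 − 23.31 = 39.69 → 40
  G: 185 + 0.37×(0−185) = 185 − 68.45 = 116.55 → 117
  B: 41 + 0.37×(0−41) = 41 − 15.17 = 25.83 → 26
rgb(40, 117, 26) = #28751A.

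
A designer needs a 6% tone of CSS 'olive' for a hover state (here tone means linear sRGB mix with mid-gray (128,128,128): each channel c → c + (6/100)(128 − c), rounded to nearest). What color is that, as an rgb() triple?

CSS olive is rgb(128, 128, 0).
Lerp each channel 6% toward 128:
  R: 128 + 0.06×(128−128) = 128 + 0 = 128 → 128
  G: 128 + 0.06×(128−128) = 128 + 0 = 128 → 128
  B: 0 + 7.68 = 7.68 → 8

rgb(128, 128, 8)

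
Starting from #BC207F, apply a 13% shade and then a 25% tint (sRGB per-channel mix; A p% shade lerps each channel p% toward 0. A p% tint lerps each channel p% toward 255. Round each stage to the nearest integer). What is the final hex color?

#BC207F is rgb(188, 32, 127).
A 13% shade moves each channel 13% toward 0:
  R: 188 + 0.13×(0−188) = 188 − 24.44 = 163.56 → 164
  G: 32 + 0.13×(0−32) = 32 − 4.16 = 27.84 → 28
  B: 127 + 0.13×(0−127) = 127 − 16.51 = 110.49 → 110
After the shade: rgb(164, 28, 110) = #A41C6E.
Per channel, c → c + 0.25(255 − c):
  R: 164 + 0.25×(255−164) = 164 + 22.75 = 186.75 → 187
  G: 28 + 0.25×(255−28) = 28 + 56.75 = 84.75 → 85
  B: 110 + 0.25×(255−110) = 110 + 36.25 = 146.25 → 146
rgb(187, 85, 146) = #BB5592.

#BB5592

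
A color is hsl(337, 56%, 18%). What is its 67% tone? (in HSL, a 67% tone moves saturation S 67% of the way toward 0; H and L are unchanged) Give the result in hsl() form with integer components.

S moves 67% from 56 toward 0: 56 − 37.52 = 18.48 → 18.
H and L are unchanged.

hsl(337, 18%, 18%)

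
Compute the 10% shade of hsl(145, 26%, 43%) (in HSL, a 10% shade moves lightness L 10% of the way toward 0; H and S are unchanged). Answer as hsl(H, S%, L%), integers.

hsl(145, 26%, 39%)

L moves 10% from 43 toward 0: 43 − 4.3 = 38.7 → 39.
H and S are unchanged.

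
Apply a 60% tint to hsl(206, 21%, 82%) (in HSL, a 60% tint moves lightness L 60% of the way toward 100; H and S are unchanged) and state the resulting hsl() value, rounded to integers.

L moves 60% from 82 toward 100: 82 + 10.8 = 92.8 → 93.
H and S are unchanged.

hsl(206, 21%, 93%)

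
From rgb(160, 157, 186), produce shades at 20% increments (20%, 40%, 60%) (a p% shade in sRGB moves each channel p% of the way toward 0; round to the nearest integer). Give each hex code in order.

20%: (160 − 32 = 128→128, 157 − 31.4 = 125.6→126, 186 − 37.2 = 148.8→149) → #807e95
40%: (160 − 64 = 96→96, 157 − 62.8 = 94.2→94, 186 − 74.4 = 111.6→112) → #605e70
60%: (160 − 96 = 64→64, 157 − 94.2 = 62.8→63, 186 − 111.6 = 74.4→74) → #403f4a

#807e95, #605e70, #403f4a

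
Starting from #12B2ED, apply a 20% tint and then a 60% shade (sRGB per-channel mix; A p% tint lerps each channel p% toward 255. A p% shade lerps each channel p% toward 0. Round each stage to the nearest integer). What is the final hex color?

#12B2ED is rgb(18, 178, 237).
Per channel, c → c + 0.2(255 − c):
  R: 18 + 47.4 = 65.4 → 65
  G: 178 + 0.2×(255−178) = 178 + 15.4 = 193.4 → 193
  B: 237 + 3.6 = 240.6 → 241
After the tint: rgb(65, 193, 241) = #41C1F1.
Lerp each channel 60% toward 0:
  R: 65 − 39 = 26 → 26
  G: 193 − 115.8 = 77.2 → 77
  B: 241 + 0.6×(0−241) = 241 − 144.6 = 96.4 → 96
rgb(26, 77, 96) = #1A4D60.

#1A4D60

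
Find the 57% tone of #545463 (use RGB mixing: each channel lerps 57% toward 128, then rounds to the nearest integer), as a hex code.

#545463 is rgb(84, 84, 99).
A 57% tone moves each channel 57% toward 128:
  R: 84 + 25.08 = 109.08 → 109
  G: 84 + 0.57×(128−84) = 84 + 25.08 = 109.08 → 109
  B: 99 + 16.53 = 115.53 → 116
rgb(109, 109, 116) = #6d6d74.

#6d6d74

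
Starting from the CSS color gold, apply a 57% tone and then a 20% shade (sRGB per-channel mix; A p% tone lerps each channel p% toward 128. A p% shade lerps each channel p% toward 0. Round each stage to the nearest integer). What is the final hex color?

#92843A

CSS gold is rgb(255, 215, 0).
A 57% tone moves each channel 57% toward 128:
  R: 255 + 0.57×(128−255) = 255 − 72.39 = 182.61 → 183
  G: 215 − 49.59 = 165.41 → 165
  B: 0 + 72.96 = 72.96 → 73
After the tone: rgb(183, 165, 73) = #B7A549.
A 20% shade moves each channel 20% toward 0:
  R: 183 + 0.2×(0−183) = 183 − 36.6 = 146.4 → 146
  G: 165 + 0.2×(0−165) = 165 − 33 = 132 → 132
  B: 73 + 0.2×(0−73) = 73 − 14.6 = 58.4 → 58
rgb(146, 132, 58) = #92843A.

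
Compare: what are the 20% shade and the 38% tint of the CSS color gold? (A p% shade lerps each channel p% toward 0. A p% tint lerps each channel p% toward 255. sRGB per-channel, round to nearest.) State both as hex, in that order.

CSS gold is rgb(255, 215, 0).
20% shade:
  R: 255 − 51 = 204 → 204
  G: 215 − 43 = 172 → 172
  B: 0 + 0.2×(0−0) = 0 + 0 = 0 → 0
  → #CCAC00
38% tint:
  R: 255 + 0.38×(255−255) = 255 + 0 = 255 → 255
  G: 215 + 15.2 = 230.2 → 230
  B: 0 + 96.9 = 96.9 → 97
  → #FFE661

#CCAC00, #FFE661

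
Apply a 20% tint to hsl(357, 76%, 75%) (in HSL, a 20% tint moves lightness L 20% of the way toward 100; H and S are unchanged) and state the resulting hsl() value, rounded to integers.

hsl(357, 76%, 80%)

L moves 20% from 75 toward 100: 75 + 5 = 80 → 80.
H and S are unchanged.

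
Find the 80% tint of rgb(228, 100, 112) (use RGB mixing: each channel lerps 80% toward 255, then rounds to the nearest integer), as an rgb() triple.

An 80% tint moves each channel 80% toward 255:
  R: 228 + 21.6 = 249.6 → 250
  G: 100 + 0.8×(255−100) = 100 + 124 = 224 → 224
  B: 112 + 0.8×(255−112) = 112 + 114.4 = 226.4 → 226

rgb(250, 224, 226)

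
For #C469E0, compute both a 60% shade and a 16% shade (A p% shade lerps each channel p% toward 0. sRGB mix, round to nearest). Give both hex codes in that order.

#4E2A5A, #A558BC

#C469E0 is rgb(196, 105, 224).
60% shade:
  R: 196 + 0.6×(0−196) = 196 − 117.6 = 78.4 → 78
  G: 105 − 63 = 42 → 42
  B: 224 + 0.6×(0−224) = 224 − 134.4 = 89.6 → 90
  → #4E2A5A
16% shade:
  R: 196 − 31.36 = 164.64 → 165
  G: 105 − 16.8 = 88.2 → 88
  B: 224 + 0.16×(0−224) = 224 − 35.84 = 188.16 → 188
  → #A558BC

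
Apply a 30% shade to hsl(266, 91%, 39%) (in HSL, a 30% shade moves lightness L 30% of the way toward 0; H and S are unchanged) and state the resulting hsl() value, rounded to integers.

hsl(266, 91%, 27%)

L moves 30% from 39 toward 0: 39 − 11.7 = 27.3 → 27.
H and S are unchanged.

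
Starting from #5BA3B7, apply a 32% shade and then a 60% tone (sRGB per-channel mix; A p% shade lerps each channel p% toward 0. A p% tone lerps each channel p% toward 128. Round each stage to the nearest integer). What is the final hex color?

#66797E

#5BA3B7 is rgb(91, 163, 183).
Lerp each channel 32% toward 0:
  R: 91 + 0.32×(0−91) = 91 − 29.12 = 61.88 → 62
  G: 163 + 0.32×(0−163) = 163 − 52.16 = 110.84 → 111
  B: 183 + 0.32×(0−183) = 183 − 58.56 = 124.44 → 124
After the shade: rgb(62, 111, 124) = #3E6F7C.
Per channel, c → c + 0.6(128 − c):
  R: 62 + 39.6 = 101.6 → 102
  G: 111 + 0.6×(128−111) = 111 + 10.2 = 121.2 → 121
  B: 124 + 0.6×(128−124) = 124 + 2.4 = 126.4 → 126
rgb(102, 121, 126) = #66797E.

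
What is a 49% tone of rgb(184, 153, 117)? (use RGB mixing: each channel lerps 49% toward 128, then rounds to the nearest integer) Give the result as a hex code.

A 49% tone moves each channel 49% toward 128:
  R: 184 + 0.49×(128−184) = 184 − 27.44 = 156.56 → 157
  G: 153 + 0.49×(128−153) = 153 − 12.25 = 140.75 → 141
  B: 117 + 5.39 = 122.39 → 122
rgb(157, 141, 122) = #9D8D7A.

#9D8D7A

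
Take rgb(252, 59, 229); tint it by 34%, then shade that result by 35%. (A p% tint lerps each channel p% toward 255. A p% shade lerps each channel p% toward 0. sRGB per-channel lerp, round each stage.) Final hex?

#A4529B

A 34% tint moves each channel 34% toward 255:
  R: 252 + 1.02 = 253.02 → 253
  G: 59 + 66.64 = 125.64 → 126
  B: 229 + 0.34×(255−229) = 229 + 8.84 = 237.84 → 238
After the tint: rgb(253, 126, 238) = #FD7EEE.
A 35% shade moves each channel 35% toward 0:
  R: 253 + 0.35×(0−253) = 253 − 88.55 = 164.45 → 164
  G: 126 − 44.1 = 81.9 → 82
  B: 238 − 83.3 = 154.7 → 155
rgb(164, 82, 155) = #A4529B.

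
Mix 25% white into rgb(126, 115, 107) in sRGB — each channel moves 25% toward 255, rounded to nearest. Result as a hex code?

A 25% tint moves each channel 25% toward 255:
  R: 126 + 32.25 = 158.25 → 158
  G: 115 + 0.25×(255−115) = 115 + 35 = 150 → 150
  B: 107 + 0.25×(255−107) = 107 + 37 = 144 → 144
rgb(158, 150, 144) = #9E9690.

#9E9690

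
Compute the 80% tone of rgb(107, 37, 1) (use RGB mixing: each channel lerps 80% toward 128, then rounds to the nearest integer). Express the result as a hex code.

#7C6E67

Lerp each channel 80% toward 128:
  R: 107 + 0.8×(128−107) = 107 + 16.8 = 123.8 → 124
  G: 37 + 0.8×(128−37) = 37 + 72.8 = 109.8 → 110
  B: 1 + 0.8×(128−1) = 1 + 101.6 = 102.6 → 103
rgb(124, 110, 103) = #7C6E67.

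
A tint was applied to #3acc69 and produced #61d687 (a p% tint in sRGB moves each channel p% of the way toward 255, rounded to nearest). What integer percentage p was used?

20%

#3acc69 is rgb(58, 204, 105); #61d687 is rgb(97, 214, 135).
On the R channel (widest range): 97 ≈ 58 + (p/100)(255 − 58), so p ≈ 100×(97 − 58)/(255 − 58) = 3900/197 = 19.80.
p = 20 reproduces all three channels after rounding.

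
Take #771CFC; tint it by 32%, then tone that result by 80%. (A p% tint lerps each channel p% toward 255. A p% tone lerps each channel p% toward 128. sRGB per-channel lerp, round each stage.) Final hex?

#877B99

#771CFC is rgb(119, 28, 252).
Per channel, c → c + 0.32(255 − c):
  R: 119 + 43.52 = 162.52 → 163
  G: 28 + 72.64 = 100.64 → 101
  B: 252 + 0.32×(255−252) = 252 + 0.96 = 252.96 → 253
After the tint: rgb(163, 101, 253) = #A365FD.
An 80% tone moves each channel 80% toward 128:
  R: 163 + 0.8×(128−163) = 163 − 28 = 135 → 135
  G: 101 + 0.8×(128−101) = 101 + 21.6 = 122.6 → 123
  B: 253 + 0.8×(128−253) = 253 − 100 = 153 → 153
rgb(135, 123, 153) = #877B99.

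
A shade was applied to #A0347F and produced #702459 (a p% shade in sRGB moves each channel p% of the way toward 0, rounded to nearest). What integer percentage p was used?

#A0347F is rgb(160, 52, 127); #702459 is rgb(112, 36, 89).
On the R channel (widest range): 112 ≈ 160 + (p/100)(0 − 160), so p ≈ 100×(112 − 160)/(0 − 160) = -4800/-160 = 30.00.
p = 30 reproduces all three channels after rounding.

30%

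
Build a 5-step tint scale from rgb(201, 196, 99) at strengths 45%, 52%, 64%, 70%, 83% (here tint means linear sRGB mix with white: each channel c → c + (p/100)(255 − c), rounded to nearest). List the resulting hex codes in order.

45%: (201 + 24.3 = 225.3→225, 196 + 26.55 = 222.55→223, 99 + 70.2 = 169.2→169) → #E1DFA9
52%: (201 + 28.08 = 229.08→229, 196 + 30.68 = 226.68→227, 99 + 81.12 = 180.12→180) → #E5E3B4
64%: (201 + 34.56 = 235.56→236, 196 + 37.76 = 233.76→234, 99 + 99.84 = 198.84→199) → #ECEAC7
70%: (201 + 37.8 = 238.8→239, 196 + 41.3 = 237.3→237, 99 + 109.2 = 208.2→208) → #EFEDD0
83%: (201 + 44.82 = 245.82→246, 196 + 48.97 = 244.97→245, 99 + 129.48 = 228.48→228) → #F6F5E4

#E1DFA9, #E5E3B4, #ECEAC7, #EFEDD0, #F6F5E4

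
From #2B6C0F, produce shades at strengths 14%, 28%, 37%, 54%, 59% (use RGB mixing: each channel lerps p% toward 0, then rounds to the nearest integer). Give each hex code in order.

#2B6C0F is rgb(43, 108, 15).
14%: (43 − 6.02 = 36.98→37, 108 − 15.12 = 92.88→93, 15 − 2.1 = 12.9→13) → #255D0D
28%: (43 − 12.04 = 30.96→31, 108 − 30.24 = 77.76→78, 15 − 4.2 = 10.8→11) → #1F4E0B
37%: (43 − 15.91 = 27.09→27, 108 − 39.96 = 68.04→68, 15 − 5.55 = 9.45→9) → #1B4409
54%: (43 − 23.22 = 19.78→20, 108 − 58.32 = 49.68→50, 15 − 8.1 = 6.9→7) → #143207
59%: (43 − 25.37 = 17.63→18, 108 − 63.72 = 44.28→44, 15 − 8.85 = 6.15→6) → #122C06

#255D0D, #1F4E0B, #1B4409, #143207, #122C06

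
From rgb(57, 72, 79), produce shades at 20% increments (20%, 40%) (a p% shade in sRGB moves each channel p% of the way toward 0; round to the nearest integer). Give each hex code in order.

#2e3a3f, #222b2f

20%: (57 − 11.4 = 45.6→46, 72 − 14.4 = 57.6→58, 79 − 15.8 = 63.2→63) → #2e3a3f
40%: (57 − 22.8 = 34.2→34, 72 − 28.8 = 43.2→43, 79 − 31.6 = 47.4→47) → #222b2f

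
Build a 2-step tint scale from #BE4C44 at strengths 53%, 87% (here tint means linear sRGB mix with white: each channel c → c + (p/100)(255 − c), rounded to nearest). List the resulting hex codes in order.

#BE4C44 is rgb(190, 76, 68).
53%: (190 + 34.45 = 224.45→224, 76 + 94.87 = 170.87→171, 68 + 99.11 = 167.11→167) → #E0ABA7
87%: (190 + 56.55 = 246.55→247, 76 + 155.73 = 231.73→232, 68 + 162.69 = 230.69→231) → #F7E8E7

#E0ABA7, #F7E8E7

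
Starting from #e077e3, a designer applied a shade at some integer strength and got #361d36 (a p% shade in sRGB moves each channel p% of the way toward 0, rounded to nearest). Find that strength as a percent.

76%

#e077e3 is rgb(224, 119, 227); #361d36 is rgb(54, 29, 54).
On the B channel (widest range): 54 ≈ 227 + (p/100)(0 − 227), so p ≈ 100×(54 − 227)/(0 − 227) = -17300/-227 = 76.21.
p = 76 reproduces all three channels after rounding.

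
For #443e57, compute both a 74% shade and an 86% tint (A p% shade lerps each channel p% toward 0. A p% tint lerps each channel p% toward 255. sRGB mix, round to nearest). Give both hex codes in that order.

#443e57 is rgb(68, 62, 87).
74% shade:
  R: 68 + 0.74×(0−68) = 68 − 50.32 = 17.68 → 18
  G: 62 + 0.74×(0−62) = 62 − 45.88 = 16.12 → 16
  B: 87 + 0.74×(0−87) = 87 − 64.38 = 22.62 → 23
  → #121017
86% tint:
  R: 68 + 0.86×(255−68) = 68 + 160.82 = 228.82 → 229
  G: 62 + 0.86×(255−62) = 62 + 165.98 = 227.98 → 228
  B: 87 + 0.86×(255−87) = 87 + 144.48 = 231.48 → 231
  → #e5e4e7

#121017, #e5e4e7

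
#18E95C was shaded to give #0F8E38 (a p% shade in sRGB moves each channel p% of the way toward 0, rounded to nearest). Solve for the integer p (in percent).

39%

#18E95C is rgb(24, 233, 92); #0F8E38 is rgb(15, 142, 56).
On the G channel (widest range): 142 ≈ 233 + (p/100)(0 − 233), so p ≈ 100×(142 − 233)/(0 − 233) = -9100/-233 = 39.06.
p = 39 reproduces all three channels after rounding.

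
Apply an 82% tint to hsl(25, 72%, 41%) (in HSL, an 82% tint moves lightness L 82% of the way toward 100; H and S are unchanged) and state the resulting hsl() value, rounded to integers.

L moves 82% from 41 toward 100: 41 + 48.38 = 89.38 → 89.
H and S are unchanged.

hsl(25, 72%, 89%)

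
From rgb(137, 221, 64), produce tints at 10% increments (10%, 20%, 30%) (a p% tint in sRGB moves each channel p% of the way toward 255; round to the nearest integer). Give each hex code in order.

10%: (137 + 11.8 = 148.8→149, 221 + 3.4 = 224.4→224, 64 + 19.1 = 83.1→83) → #95e053
20%: (137 + 23.6 = 160.6→161, 221 + 6.8 = 227.8→228, 64 + 38.2 = 102.2→102) → #a1e466
30%: (137 + 35.4 = 172.4→172, 221 + 10.2 = 231.2→231, 64 + 57.3 = 121.3→121) → #ace779

#95e053, #a1e466, #ace779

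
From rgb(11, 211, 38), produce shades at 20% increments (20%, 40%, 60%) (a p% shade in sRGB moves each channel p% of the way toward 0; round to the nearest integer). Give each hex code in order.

#09A91E, #077F17, #04540F

20%: (11 − 2.2 = 8.8→9, 211 − 42.2 = 168.8→169, 38 − 7.6 = 30.4→30) → #09A91E
40%: (11 − 4.4 = 6.6→7, 211 − 84.4 = 126.6→127, 38 − 15.2 = 22.8→23) → #077F17
60%: (11 − 6.6 = 4.4→4, 211 − 126.6 = 84.4→84, 38 − 22.8 = 15.2→15) → #04540F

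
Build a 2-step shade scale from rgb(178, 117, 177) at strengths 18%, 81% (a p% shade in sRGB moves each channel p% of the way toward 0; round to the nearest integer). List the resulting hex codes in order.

#926091, #221622

18%: (178 − 32.04 = 145.96→146, 117 − 21.06 = 95.94→96, 177 − 31.86 = 145.14→145) → #926091
81%: (178 − 144.18 = 33.82→34, 117 − 94.77 = 22.23→22, 177 − 143.37 = 33.63→34) → #221622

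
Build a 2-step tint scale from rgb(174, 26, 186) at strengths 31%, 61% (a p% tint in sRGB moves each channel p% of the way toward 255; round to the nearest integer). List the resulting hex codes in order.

#c761cf, #dfa6e4

31%: (174 + 25.11 = 199.11→199, 26 + 70.99 = 96.99→97, 186 + 21.39 = 207.39→207) → #c761cf
61%: (174 + 49.41 = 223.41→223, 26 + 139.69 = 165.69→166, 186 + 42.09 = 228.09→228) → #dfa6e4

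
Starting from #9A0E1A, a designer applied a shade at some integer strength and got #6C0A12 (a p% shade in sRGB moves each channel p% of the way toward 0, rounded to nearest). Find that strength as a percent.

30%

#9A0E1A is rgb(154, 14, 26); #6C0A12 is rgb(108, 10, 18).
On the R channel (widest range): 108 ≈ 154 + (p/100)(0 − 154), so p ≈ 100×(108 − 154)/(0 − 154) = -4600/-154 = 29.87.
p = 30 reproduces all three channels after rounding.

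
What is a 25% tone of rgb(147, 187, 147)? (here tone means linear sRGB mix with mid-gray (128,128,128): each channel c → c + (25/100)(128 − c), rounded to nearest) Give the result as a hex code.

#8eac8e

A 25% tone moves each channel 25% toward 128:
  R: 147 + 0.25×(128−147) = 147 − 4.75 = 142.25 → 142
  G: 187 + 0.25×(128−187) = 187 − 14.75 = 172.25 → 172
  B: 147 − 4.75 = 142.25 → 142
rgb(142, 172, 142) = #8eac8e.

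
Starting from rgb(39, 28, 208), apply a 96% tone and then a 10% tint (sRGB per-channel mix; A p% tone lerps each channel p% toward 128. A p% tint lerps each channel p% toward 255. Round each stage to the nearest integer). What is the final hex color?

#89898F

Per channel, c → c + 0.96(128 − c):
  R: 39 + 85.44 = 124.44 → 124
  G: 28 + 0.96×(128−28) = 28 + 96 = 124 → 124
  B: 208 + 0.96×(128−208) = 208 − 76.8 = 131.2 → 131
After the tone: rgb(124, 124, 131) = #7C7C83.
Lerp each channel 10% toward 255:
  R: 124 + 0.1×(255−124) = 124 + 13.1 = 137.1 → 137
  G: 124 + 0.1×(255−124) = 124 + 13.1 = 137.1 → 137
  B: 131 + 12.4 = 143.4 → 143
rgb(137, 137, 143) = #89898F.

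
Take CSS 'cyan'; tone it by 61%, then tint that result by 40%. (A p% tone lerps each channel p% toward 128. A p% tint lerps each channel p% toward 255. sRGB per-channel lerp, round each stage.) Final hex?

#95d1d1

CSS cyan is rgb(0, 255, 255).
Per channel, c → c + 0.61(128 − c):
  R: 0 + 78.08 = 78.08 → 78
  G: 255 + 0.61×(128−255) = 255 − 77.47 = 177.53 → 178
  B: 255 + 0.61×(128−255) = 255 − 77.47 = 177.53 → 178
After the tone: rgb(78, 178, 178) = #4eb2b2.
Lerp each channel 40% toward 255:
  R: 78 + 0.4×(255−78) = 78 + 70.8 = 148.8 → 149
  G: 178 + 0.4×(255−178) = 178 + 30.8 = 208.8 → 209
  B: 178 + 30.8 = 208.8 → 209
rgb(149, 209, 209) = #95d1d1.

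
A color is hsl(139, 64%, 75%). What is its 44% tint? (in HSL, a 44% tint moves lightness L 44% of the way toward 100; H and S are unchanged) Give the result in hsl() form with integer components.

hsl(139, 64%, 86%)

L moves 44% from 75 toward 100: 75 + 11 = 86 → 86.
H and S are unchanged.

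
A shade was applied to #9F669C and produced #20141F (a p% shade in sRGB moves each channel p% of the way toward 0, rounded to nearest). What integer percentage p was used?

#9F669C is rgb(159, 102, 156); #20141F is rgb(32, 20, 31).
On the R channel (widest range): 32 ≈ 159 + (p/100)(0 − 159), so p ≈ 100×(32 − 159)/(0 − 159) = -12700/-159 = 79.87.
p = 80 reproduces all three channels after rounding.

80%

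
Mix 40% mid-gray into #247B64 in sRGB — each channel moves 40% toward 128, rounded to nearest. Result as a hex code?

#247B64 is rgb(36, 123, 100).
Lerp each channel 40% toward 128:
  R: 36 + 0.4×(128−36) = 36 + 36.8 = 72.8 → 73
  G: 123 + 2 = 125 → 125
  B: 100 + 0.4×(128−100) = 100 + 11.2 = 111.2 → 111
rgb(73, 125, 111) = #497D6F.

#497D6F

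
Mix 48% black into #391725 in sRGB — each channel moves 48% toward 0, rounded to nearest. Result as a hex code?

#1E0C13

#391725 is rgb(57, 23, 37).
Per channel, c → c + 0.48(0 − c):
  R: 57 + 0.48×(0−57) = 57 − 27.36 = 29.64 → 30
  G: 23 − 11.04 = 11.96 → 12
  B: 37 + 0.48×(0−37) = 37 − 17.76 = 19.24 → 19
rgb(30, 12, 19) = #1E0C13.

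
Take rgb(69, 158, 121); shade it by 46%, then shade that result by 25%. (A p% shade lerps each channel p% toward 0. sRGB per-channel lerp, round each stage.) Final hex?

#1C4031

Lerp each channel 46% toward 0:
  R: 69 − 31.74 = 37.26 → 37
  G: 158 + 0.46×(0−158) = 158 − 72.68 = 85.32 → 85
  B: 121 + 0.46×(0−121) = 121 − 55.66 = 65.34 → 65
After the shade: rgb(37, 85, 65) = #255541.
Per channel, c → c + 0.25(0 − c):
  R: 37 − 9.25 = 27.75 → 28
  G: 85 + 0.25×(0−85) = 85 − 21.25 = 63.75 → 64
  B: 65 + 0.25×(0−65) = 65 − 16.25 = 48.75 → 49
rgb(28, 64, 49) = #1C4031.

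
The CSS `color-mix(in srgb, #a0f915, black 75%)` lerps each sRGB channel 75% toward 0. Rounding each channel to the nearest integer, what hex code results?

#283e05

#a0f915 is rgb(160, 249, 21).
Per channel, c → c + 0.75(0 − c):
  R: 160 − 120 = 40 → 40
  G: 249 + 0.75×(0−249) = 249 − 186.75 = 62.25 → 62
  B: 21 + 0.75×(0−21) = 21 − 15.75 = 5.25 → 5
rgb(40, 62, 5) = #283e05.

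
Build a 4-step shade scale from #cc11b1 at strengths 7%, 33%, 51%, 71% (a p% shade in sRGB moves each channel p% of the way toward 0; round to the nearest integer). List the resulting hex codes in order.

#cc11b1 is rgb(204, 17, 177).
7%: (204 − 14.28 = 189.72→190, 17 − 1.19 = 15.81→16, 177 − 12.39 = 164.61→165) → #be10a5
33%: (204 − 67.32 = 136.68→137, 17 − 5.61 = 11.39→11, 177 − 58.41 = 118.59→119) → #890b77
51%: (204 − 104.04 = 99.96→100, 17 − 8.67 = 8.33→8, 177 − 90.27 = 86.73→87) → #640857
71%: (204 − 144.84 = 59.16→59, 17 − 12.07 = 4.93→5, 177 − 125.67 = 51.33→51) → #3b0533

#be10a5, #890b77, #640857, #3b0533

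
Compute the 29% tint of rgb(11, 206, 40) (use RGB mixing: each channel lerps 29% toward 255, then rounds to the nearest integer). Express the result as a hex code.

#52DC66

A 29% tint moves each channel 29% toward 255:
  R: 11 + 70.76 = 81.76 → 82
  G: 206 + 0.29×(255−206) = 206 + 14.21 = 220.21 → 220
  B: 40 + 62.35 = 102.35 → 102
rgb(82, 220, 102) = #52DC66.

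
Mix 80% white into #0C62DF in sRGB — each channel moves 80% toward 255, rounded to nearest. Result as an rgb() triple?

#0C62DF is rgb(12, 98, 223).
An 80% tint moves each channel 80% toward 255:
  R: 12 + 0.8×(255−12) = 12 + 194.4 = 206.4 → 206
  G: 98 + 125.6 = 223.6 → 224
  B: 223 + 0.8×(255−223) = 223 + 25.6 = 248.6 → 249

rgb(206, 224, 249)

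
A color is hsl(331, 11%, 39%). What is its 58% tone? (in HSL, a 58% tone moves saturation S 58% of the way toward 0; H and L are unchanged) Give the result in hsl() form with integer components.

hsl(331, 5%, 39%)

S moves 58% from 11 toward 0: 11 − 6.38 = 4.62 → 5.
H and L are unchanged.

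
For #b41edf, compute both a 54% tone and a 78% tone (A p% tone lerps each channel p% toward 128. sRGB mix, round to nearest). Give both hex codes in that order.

#9853ac, #8b6a95

#b41edf is rgb(180, 30, 223).
54% tone:
  R: 180 + 0.54×(128−180) = 180 − 28.08 = 151.92 → 152
  G: 30 + 0.54×(128−30) = 30 + 52.92 = 82.92 → 83
  B: 223 + 0.54×(128−223) = 223 − 51.3 = 171.7 → 172
  → #9853ac
78% tone:
  R: 180 + 0.78×(128−180) = 180 − 40.56 = 139.44 → 139
  G: 30 + 76.44 = 106.44 → 106
  B: 223 − 74.1 = 148.9 → 149
  → #8b6a95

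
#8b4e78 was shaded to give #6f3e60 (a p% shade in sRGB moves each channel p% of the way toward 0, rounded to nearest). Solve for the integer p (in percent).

#8b4e78 is rgb(139, 78, 120); #6f3e60 is rgb(111, 62, 96).
On the R channel (widest range): 111 ≈ 139 + (p/100)(0 − 139), so p ≈ 100×(111 − 139)/(0 − 139) = -2800/-139 = 20.14.
p = 20 reproduces all three channels after rounding.

20%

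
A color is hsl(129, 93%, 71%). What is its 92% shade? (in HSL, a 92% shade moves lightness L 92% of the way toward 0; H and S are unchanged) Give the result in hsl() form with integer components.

L moves 92% from 71 toward 0: 71 − 65.32 = 5.68 → 6.
H and S are unchanged.

hsl(129, 93%, 6%)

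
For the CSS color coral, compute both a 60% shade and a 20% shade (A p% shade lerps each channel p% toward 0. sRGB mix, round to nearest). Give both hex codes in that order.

CSS coral is rgb(255, 127, 80).
60% shade:
  R: 255 − 153 = 102 → 102
  G: 127 − 76.2 = 50.8 → 51
  B: 80 − 48 = 32 → 32
  → #663320
20% shade:
  R: 255 + 0.2×(0−255) = 255 − 51 = 204 → 204
  G: 127 + 0.2×(0−127) = 127 − 25.4 = 101.6 → 102
  B: 80 − 16 = 64 → 64
  → #cc6640

#663320, #cc6640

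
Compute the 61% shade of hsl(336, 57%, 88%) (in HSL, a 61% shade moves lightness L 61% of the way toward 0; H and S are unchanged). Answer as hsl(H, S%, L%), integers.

L moves 61% from 88 toward 0: 88 − 53.68 = 34.32 → 34.
H and S are unchanged.

hsl(336, 57%, 34%)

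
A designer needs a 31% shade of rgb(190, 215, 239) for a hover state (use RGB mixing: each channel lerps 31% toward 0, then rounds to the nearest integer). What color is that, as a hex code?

#8394A5

Lerp each channel 31% toward 0:
  R: 190 + 0.31×(0−190) = 190 − 58.9 = 131.1 → 131
  G: 215 + 0.31×(0−215) = 215 − 66.65 = 148.35 → 148
  B: 239 − 74.09 = 164.91 → 165
rgb(131, 148, 165) = #8394A5.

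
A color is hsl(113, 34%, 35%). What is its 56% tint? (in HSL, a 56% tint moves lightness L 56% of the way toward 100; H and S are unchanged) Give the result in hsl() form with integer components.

hsl(113, 34%, 71%)

L moves 56% from 35 toward 100: 35 + 36.4 = 71.4 → 71.
H and S are unchanged.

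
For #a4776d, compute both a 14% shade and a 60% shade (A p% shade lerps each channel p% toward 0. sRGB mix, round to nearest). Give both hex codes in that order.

#8d665e, #42302c

#a4776d is rgb(164, 119, 109).
14% shade:
  R: 164 − 22.96 = 141.04 → 141
  G: 119 − 16.66 = 102.34 → 102
  B: 109 + 0.14×(0−109) = 109 − 15.26 = 93.74 → 94
  → #8d665e
60% shade:
  R: 164 − 98.4 = 65.6 → 66
  G: 119 − 71.4 = 47.6 → 48
  B: 109 + 0.6×(0−109) = 109 − 65.4 = 43.6 → 44
  → #42302c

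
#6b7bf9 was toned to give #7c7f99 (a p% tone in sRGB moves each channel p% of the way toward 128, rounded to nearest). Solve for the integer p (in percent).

#6b7bf9 is rgb(107, 123, 249); #7c7f99 is rgb(124, 127, 153).
On the B channel (widest range): 153 ≈ 249 + (p/100)(128 − 249), so p ≈ 100×(153 − 249)/(128 − 249) = -9600/-121 = 79.34.
p = 79 reproduces all three channels after rounding.

79%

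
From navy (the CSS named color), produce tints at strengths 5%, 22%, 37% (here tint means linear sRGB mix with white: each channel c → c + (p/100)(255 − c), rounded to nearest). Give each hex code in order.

CSS navy is rgb(0, 0, 128).
5%: (0 + 12.75 = 12.75→13, 0 + 12.75 = 12.75→13, 128 + 6.35 = 134.35→134) → #0D0D86
22%: (0 + 56.1 = 56.1→56, 0 + 56.1 = 56.1→56, 128 + 27.94 = 155.94→156) → #38389C
37%: (0 + 94.35 = 94.35→94, 0 + 94.35 = 94.35→94, 128 + 46.99 = 174.99→175) → #5E5EAF

#0D0D86, #38389C, #5E5EAF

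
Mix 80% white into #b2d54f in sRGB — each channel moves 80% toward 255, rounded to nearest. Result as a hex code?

#f0f7dc

#b2d54f is rgb(178, 213, 79).
An 80% tint moves each channel 80% toward 255:
  R: 178 + 0.8×(255−178) = 178 + 61.6 = 239.6 → 240
  G: 213 + 0.8×(255−213) = 213 + 33.6 = 246.6 → 247
  B: 79 + 0.8×(255−79) = 79 + 140.8 = 219.8 → 220
rgb(240, 247, 220) = #f0f7dc.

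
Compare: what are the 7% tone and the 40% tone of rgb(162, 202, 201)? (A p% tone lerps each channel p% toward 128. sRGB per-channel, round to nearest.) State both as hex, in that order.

#a0c5c4, #94acac

7% tone:
  R: 162 + 0.07×(128−162) = 162 − 2.38 = 159.62 → 160
  G: 202 + 0.07×(128−202) = 202 − 5.18 = 196.82 → 197
  B: 201 − 5.11 = 195.89 → 196
  → #a0c5c4
40% tone:
  R: 162 + 0.4×(128−162) = 162 − 13.6 = 148.4 → 148
  G: 202 + 0.4×(128−202) = 202 − 29.6 = 172.4 → 172
  B: 201 − 29.2 = 171.8 → 172
  → #94acac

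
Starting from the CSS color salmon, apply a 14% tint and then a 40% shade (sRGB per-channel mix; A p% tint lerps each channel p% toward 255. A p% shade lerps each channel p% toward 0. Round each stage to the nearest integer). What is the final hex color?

CSS salmon is rgb(250, 128, 114).
Per channel, c → c + 0.14(255 − c):
  R: 250 + 0.14×(255−250) = 250 + 0.7 = 250.7 → 251
  G: 128 + 0.14×(255−128) = 128 + 17.78 = 145.78 → 146
  B: 114 + 0.14×(255−114) = 114 + 19.74 = 133.74 → 134
After the tint: rgb(251, 146, 134) = #fb9286.
A 40% shade moves each channel 40% toward 0:
  R: 251 − 100.4 = 150.6 → 151
  G: 146 + 0.4×(0−146) = 146 − 58.4 = 87.6 → 88
  B: 134 − 53.6 = 80.4 → 80
rgb(151, 88, 80) = #975850.

#975850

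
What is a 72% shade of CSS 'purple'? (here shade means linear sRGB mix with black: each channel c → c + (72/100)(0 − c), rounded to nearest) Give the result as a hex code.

#240024

CSS purple is rgb(128, 0, 128).
Lerp each channel 72% toward 0:
  R: 128 + 0.72×(0−128) = 128 − 92.16 = 35.84 → 36
  G: 0 + 0.72×(0−0) = 0 + 0 = 0 → 0
  B: 128 − 92.16 = 35.84 → 36
rgb(36, 0, 36) = #240024.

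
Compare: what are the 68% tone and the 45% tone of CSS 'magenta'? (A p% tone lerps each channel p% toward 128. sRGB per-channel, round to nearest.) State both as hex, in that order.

#a957a9, #c63ac6

CSS magenta is rgb(255, 0, 255).
68% tone:
  R: 255 − 86.36 = 168.64 → 169
  G: 0 + 87.04 = 87.04 → 87
  B: 255 − 86.36 = 168.64 → 169
  → #a957a9
45% tone:
  R: 255 + 0.45×(128−255) = 255 − 57.15 = 197.85 → 198
  G: 0 + 57.6 = 57.6 → 58
  B: 255 − 57.15 = 197.85 → 198
  → #c63ac6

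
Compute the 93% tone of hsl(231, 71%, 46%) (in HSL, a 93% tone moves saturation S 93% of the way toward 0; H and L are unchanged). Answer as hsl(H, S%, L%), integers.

hsl(231, 5%, 46%)

S moves 93% from 71 toward 0: 71 − 66.03 = 4.97 → 5.
H and L are unchanged.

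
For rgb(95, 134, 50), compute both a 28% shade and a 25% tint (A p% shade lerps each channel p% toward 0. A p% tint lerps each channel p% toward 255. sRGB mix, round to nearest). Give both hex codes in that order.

28% shade:
  R: 95 − 26.6 = 68.4 → 68
  G: 134 + 0.28×(0−134) = 134 − 37.52 = 96.48 → 96
  B: 50 + 0.28×(0−50) = 50 − 14 = 36 → 36
  → #446024
25% tint:
  R: 95 + 0.25×(255−95) = 95 + 40 = 135 → 135
  G: 134 + 30.25 = 164.25 → 164
  B: 50 + 51.25 = 101.25 → 101
  → #87A465

#446024, #87A465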